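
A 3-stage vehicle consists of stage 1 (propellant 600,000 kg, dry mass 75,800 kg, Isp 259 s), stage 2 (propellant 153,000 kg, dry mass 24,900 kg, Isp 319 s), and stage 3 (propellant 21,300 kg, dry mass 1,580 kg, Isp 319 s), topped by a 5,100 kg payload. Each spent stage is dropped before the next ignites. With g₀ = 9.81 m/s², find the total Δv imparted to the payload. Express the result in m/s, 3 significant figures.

Δv ≈ 11600 m/s

Ignition mass of stage 1 = 600,000+75,800 + 153,000+24,900 + 21,300+1,580 + 5,100 = 881,680 kg.
Stage 1: m₀ = 881,680 kg, m_f = 881,680 − 600,000 = 281,680 kg; Δv = 259×9.81×ln(3.13) = 2540.8×1.1411 ≈ 2899 m/s.
Stage 2: m₀ = 205,880 kg, m_f = 205,880 − 153,000 = 52,880 kg; Δv = 319×9.81×ln(3.893) = 3129.4×1.3593 ≈ 4254 m/s.
Stage 3: m₀ = 27,980 kg, m_f = 27,980 − 21,300 = 6,680 kg; Δv = 319×9.81×ln(4.189) = 3129.4×1.4324 ≈ 4482 m/s.
Total Δv = 2899 + 4254 + 4482 = 11635 m/s.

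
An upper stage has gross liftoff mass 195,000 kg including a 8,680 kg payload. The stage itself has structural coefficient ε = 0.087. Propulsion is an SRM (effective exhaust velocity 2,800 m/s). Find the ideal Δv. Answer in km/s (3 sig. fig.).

Δv ≈ 5.76 km/s

Stage wet mass = m₀ − payload = 195,000 − 8,680 = 186,320 kg.
Stage dry mass = ε × stage wet mass = 0.087 × 186,320 = 16,209.8 kg.
Burnout mass m_f = stage dry + payload = 16,209.8 + 8,680 = 24,889.8 kg.
Δv = v_e · ln(195,000/24,889.8) = 2800.0 × ln(7.835) = 2800.0 × 2.0585 ≈ 5764 m/s.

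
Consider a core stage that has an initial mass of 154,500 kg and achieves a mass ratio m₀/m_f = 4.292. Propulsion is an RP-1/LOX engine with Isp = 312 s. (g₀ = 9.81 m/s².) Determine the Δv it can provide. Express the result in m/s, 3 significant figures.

Δv ≈ 4460 m/s

v_e = Isp · g₀ = 312 × 9.81 = 3060.7 m/s.
Rocket equation: Δv = v_e · ln(4.292) = 3060.7 × 1.4568 ≈ 4458.7 m/s.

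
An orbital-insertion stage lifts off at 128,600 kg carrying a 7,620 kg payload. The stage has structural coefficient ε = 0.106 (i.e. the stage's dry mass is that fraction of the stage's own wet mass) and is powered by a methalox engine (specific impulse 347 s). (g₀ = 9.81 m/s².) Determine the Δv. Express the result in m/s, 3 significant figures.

Δv ≈ 6260 m/s

Stage wet mass = m₀ − payload = 128,600 − 7,620 = 120,980 kg.
Stage dry mass = ε × stage wet mass = 0.106 × 120,980 = 12,823.9 kg.
Burnout mass m_f = stage dry + payload = 12,823.9 + 7,620 = 20,443.9 kg.
v_e = Isp · g₀ = 347 × 9.81 = 3404.1 m/s.
From the ideal rocket equation, Δv = v_e · ln(128,600/20,443.9) = 3404.1 × ln(6.29) = 3404.1 × 1.8390 ≈ 6260 m/s.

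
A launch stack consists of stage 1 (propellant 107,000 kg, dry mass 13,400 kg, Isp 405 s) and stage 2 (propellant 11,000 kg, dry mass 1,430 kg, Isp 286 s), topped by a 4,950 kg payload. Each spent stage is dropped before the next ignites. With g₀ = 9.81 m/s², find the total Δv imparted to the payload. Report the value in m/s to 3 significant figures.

Δv ≈ 8770 m/s

Ignition mass of stage 1 = 107,000+13,400 + 11,000+1,430 + 4,950 = 137,780 kg.
Stage 1: m₀ = 137,780 kg, m_f = 137,780 − 107,000 = 30,780 kg; Δv = 405×9.81×ln(4.476) = 3973.1×1.4988 ≈ 5955 m/s.
Stage 2: m₀ = 17,380 kg, m_f = 17,380 − 11,000 = 6,380 kg; Δv = 286×9.81×ln(2.724) = 2805.7×1.0022 ≈ 2812 m/s.
Total Δv = 5955 + 2812 = 8767 m/s.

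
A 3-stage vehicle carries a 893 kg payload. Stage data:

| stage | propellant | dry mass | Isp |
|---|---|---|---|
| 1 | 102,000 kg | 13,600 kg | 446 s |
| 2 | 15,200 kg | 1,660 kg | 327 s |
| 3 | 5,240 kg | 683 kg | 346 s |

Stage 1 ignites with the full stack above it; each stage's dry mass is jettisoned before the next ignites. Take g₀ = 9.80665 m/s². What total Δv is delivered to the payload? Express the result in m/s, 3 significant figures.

Δv ≈ 14000 m/s

Ignition mass of stage 1 = 102,000+13,600 + 15,200+1,660 + 5,240+683 + 893 = 139,276 kg.
Stage 1: m₀ = 139,276 kg, m_f = 139,276 − 102,000 = 37,276 kg; Δv = 446×9.80665×ln(3.736) = 4373.8×1.3181 ≈ 5765 m/s.
Stage 2: m₀ = 23,676 kg, m_f = 23,676 − 15,200 = 8,476 kg; Δv = 327×9.80665×ln(2.793) = 3206.8×1.0272 ≈ 3294 m/s.
Stage 3: m₀ = 6,816 kg, m_f = 6,816 − 5,240 = 1,576 kg; Δv = 346×9.80665×ln(4.325) = 3393.1×1.4644 ≈ 4969 m/s.
Total Δv = 5765 + 3294 + 4969 = 14028 m/s.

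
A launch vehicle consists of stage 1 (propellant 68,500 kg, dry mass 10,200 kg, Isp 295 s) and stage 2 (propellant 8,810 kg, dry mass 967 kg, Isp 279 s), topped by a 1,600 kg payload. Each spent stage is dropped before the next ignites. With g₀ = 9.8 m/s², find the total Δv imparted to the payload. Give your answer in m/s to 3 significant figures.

Δv ≈ 8200 m/s

Ignition mass of stage 1 = 68,500+10,200 + 8,810+967 + 1,600 = 90,077 kg.
Stage 1: m₀ = 90,077 kg, m_f = 90,077 − 68,500 = 21,577 kg; Δv = 295×9.8×ln(4.175) = 2891.0×1.4290 ≈ 4131 m/s.
Stage 2: m₀ = 11,377 kg, m_f = 11,377 − 8,810 = 2,567 kg; Δv = 279×9.8×ln(4.432) = 2734.2×1.4889 ≈ 4071 m/s.
Total Δv = 4131 + 4071 = 8202 m/s.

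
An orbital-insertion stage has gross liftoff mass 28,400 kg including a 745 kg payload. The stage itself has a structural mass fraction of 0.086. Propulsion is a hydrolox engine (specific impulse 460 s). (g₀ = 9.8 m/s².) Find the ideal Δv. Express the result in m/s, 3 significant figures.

Stage wet mass = m₀ − payload = 28,400 − 745 = 27,655 kg.
Stage dry mass = ε × stage wet mass = 0.086 × 27,655 = 2,378.33 kg.
Burnout mass m_f = stage dry + payload = 2,378.33 + 745 = 3,123.33 kg.
v_e = Isp · g₀ = 460 × 9.8 = 4508.0 m/s.
Rocket equation: Δv = v_e · ln(28,400/3,123.33) = 4508.0 × ln(9.093) = 4508.0 × 2.2075 ≈ 9951 m/s.

Δv ≈ 9950 m/s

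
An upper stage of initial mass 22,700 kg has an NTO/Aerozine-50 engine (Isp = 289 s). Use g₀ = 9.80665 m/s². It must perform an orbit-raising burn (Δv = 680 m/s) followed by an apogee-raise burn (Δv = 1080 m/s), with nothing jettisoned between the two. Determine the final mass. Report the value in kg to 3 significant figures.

v_e = Isp · g₀ = 289 × 9.80665 = 2834.1 m/s.
After the first burn: m = 22700 × exp(−680/2834.1) = 22700 × 0.78668 = 17,857.6 kg.
After the second burn: m = 17,857.6 × exp(−1080/2834.1) = 17,857.6 × 0.68313 = 12,199.1 kg.

final mass ≈ 12200 kg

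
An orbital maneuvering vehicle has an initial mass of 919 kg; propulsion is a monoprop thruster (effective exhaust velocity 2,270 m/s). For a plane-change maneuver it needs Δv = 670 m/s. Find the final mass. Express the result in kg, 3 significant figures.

final mass ≈ 684 kg

By the Tsiolkovsky rocket equation, m₀/m_f = exp(Δv / v_e) = exp(670 / 2270.0) = exp(0.2952) = 1.3433.
m_f = m₀ / 1.3433 = 919 / 1.3433 = 684.136 kg.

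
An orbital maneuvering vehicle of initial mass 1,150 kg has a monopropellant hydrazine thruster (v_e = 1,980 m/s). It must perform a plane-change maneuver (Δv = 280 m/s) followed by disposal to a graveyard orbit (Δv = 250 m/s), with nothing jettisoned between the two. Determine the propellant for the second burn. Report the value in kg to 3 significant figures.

propellant for the second burn ≈ 118 kg

After the first burn: m = 1150 × exp(−280/1980.0) = 1150 × 0.86813 = 998.35 kg.
After the second burn: m = 998.35 × exp(−250/1980.0) = 998.35 × 0.88138 = 879.926 kg.
Second-burn propellant = 998.35 − 879.926 = 118.424 kg.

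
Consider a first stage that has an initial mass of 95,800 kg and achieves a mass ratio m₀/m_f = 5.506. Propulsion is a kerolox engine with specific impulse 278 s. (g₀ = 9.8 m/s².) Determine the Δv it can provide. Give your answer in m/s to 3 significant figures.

v_e = Isp · g₀ = 278 × 9.8 = 2724.4 m/s.
Δv = v_e · ln(5.506) = 2724.4 × 1.7058 ≈ 4647.4 m/s.

Δv ≈ 4650 m/s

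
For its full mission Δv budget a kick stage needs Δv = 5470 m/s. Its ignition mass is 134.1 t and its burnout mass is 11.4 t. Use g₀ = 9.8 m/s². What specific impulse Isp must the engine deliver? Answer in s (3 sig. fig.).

Isp ≈ 226 s

ln(m₀/m_f) = ln(134100/11400) = ln(11.76) = 2.4650.
v_e = Δv / ln(m₀/m_f) = 5470 / 2.4650 = 2219.1 m/s.
Isp = v_e / g₀ = 2219.1 / 9.8 = 226.4 s.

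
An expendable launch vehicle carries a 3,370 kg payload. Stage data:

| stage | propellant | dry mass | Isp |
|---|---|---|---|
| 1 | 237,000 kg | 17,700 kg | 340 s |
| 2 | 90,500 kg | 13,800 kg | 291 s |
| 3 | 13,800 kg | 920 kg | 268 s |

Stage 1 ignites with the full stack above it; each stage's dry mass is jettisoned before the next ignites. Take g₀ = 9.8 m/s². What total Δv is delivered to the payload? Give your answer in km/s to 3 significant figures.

Ignition mass of stage 1 = 237,000+17,700 + 90,500+13,800 + 13,800+920 + 3,370 = 377,090 kg.
Stage 1: m₀ = 377,090 kg, m_f = 377,090 − 237,000 = 140,090 kg; Δv = 340×9.8×ln(2.692) = 3332.0×0.9902 ≈ 3299 m/s.
Stage 2: m₀ = 122,390 kg, m_f = 122,390 − 90,500 = 31,890 kg; Δv = 291×9.8×ln(3.838) = 2851.8×1.3449 ≈ 3835 m/s.
Stage 3: m₀ = 18,090 kg, m_f = 18,090 − 13,800 = 4,290 kg; Δv = 268×9.8×ln(4.217) = 2626.4×1.4391 ≈ 3780 m/s.
Total Δv = 3299 + 3835 + 3780 = 10914 m/s.

Δv ≈ 10.9 km/s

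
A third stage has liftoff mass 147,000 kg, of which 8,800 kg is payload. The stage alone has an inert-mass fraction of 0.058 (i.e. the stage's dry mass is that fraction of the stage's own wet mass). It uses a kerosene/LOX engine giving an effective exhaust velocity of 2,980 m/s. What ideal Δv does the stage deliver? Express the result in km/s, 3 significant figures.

Δv ≈ 6.46 km/s

Stage wet mass = m₀ − payload = 147,000 − 8,800 = 138,200 kg.
Stage dry mass = ε × stage wet mass = 0.058 × 138,200 = 8,015.6 kg.
Burnout mass m_f = stage dry + payload = 8,015.6 + 8,800 = 16,815.6 kg.
Δv = v_e · ln(147,000/16,815.6) = 2980.0 × ln(8.742) = 2980.0 × 2.1681 ≈ 6461 m/s.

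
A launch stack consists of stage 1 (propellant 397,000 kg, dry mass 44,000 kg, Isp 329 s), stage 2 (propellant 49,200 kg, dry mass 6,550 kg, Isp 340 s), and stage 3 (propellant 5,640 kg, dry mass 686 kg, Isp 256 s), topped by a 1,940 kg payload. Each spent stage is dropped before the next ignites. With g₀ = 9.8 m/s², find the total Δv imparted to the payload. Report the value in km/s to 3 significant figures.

Ignition mass of stage 1 = 397,000+44,000 + 49,200+6,550 + 5,640+686 + 1,940 = 505,016 kg.
Stage 1: m₀ = 505,016 kg, m_f = 505,016 − 397,000 = 108,016 kg; Δv = 329×9.8×ln(4.675) = 3224.2×1.5423 ≈ 4973 m/s.
Stage 2: m₀ = 64,016 kg, m_f = 64,016 − 49,200 = 14,816 kg; Δv = 340×9.8×ln(4.321) = 3332.0×1.4634 ≈ 4876 m/s.
Stage 3: m₀ = 8,266 kg, m_f = 8,266 − 5,640 = 2,626 kg; Δv = 256×9.8×ln(3.148) = 2508.8×1.1467 ≈ 2877 m/s.
Total Δv = 4973 + 4876 + 2877 = 12726 m/s.

Δv ≈ 12.7 km/s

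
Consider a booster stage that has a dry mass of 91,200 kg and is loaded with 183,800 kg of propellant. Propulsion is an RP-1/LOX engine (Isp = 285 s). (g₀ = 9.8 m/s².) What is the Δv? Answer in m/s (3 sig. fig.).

v_e = Isp · g₀ = 285 × 9.8 = 2793.0 m/s.
m₀ = m_dry + m_prop = 91,200 + 183,800 = 275,000 kg.
Using Δv = v_e ln(m₀/m_f): Δv = v_e · ln(m₀/m_f) = 2793.0 × ln(3.015) = 2793.0 × 1.1037 ≈ 3082.7 m/s.

Δv ≈ 3080 m/s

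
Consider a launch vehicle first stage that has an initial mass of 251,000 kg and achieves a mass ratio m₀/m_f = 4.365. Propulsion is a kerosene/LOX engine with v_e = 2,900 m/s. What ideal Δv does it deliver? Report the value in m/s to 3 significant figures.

Using Δv = v_e ln(m₀/m_f): Δv = v_e · ln(4.365) = 2900.0 × 1.4736 ≈ 4273.5 m/s.

Δv ≈ 4270 m/s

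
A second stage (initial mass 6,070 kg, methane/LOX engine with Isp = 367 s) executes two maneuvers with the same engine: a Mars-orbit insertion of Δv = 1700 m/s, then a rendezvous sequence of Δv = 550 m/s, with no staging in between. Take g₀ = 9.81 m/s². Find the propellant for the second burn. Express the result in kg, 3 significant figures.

v_e = Isp · g₀ = 367 × 9.81 = 3600.3 m/s.
After the first burn: m = 6070 × exp(−1700/3600.3) = 6070 × 0.62364 = 3,785.49 kg.
After the second burn: m = 3,785.49 × exp(−550/3600.3) = 3,785.49 × 0.85833 = 3,249.2 kg.
Second-burn propellant = 3,785.49 − 3,249.2 = 536.29 kg.

propellant for the second burn ≈ 536 kg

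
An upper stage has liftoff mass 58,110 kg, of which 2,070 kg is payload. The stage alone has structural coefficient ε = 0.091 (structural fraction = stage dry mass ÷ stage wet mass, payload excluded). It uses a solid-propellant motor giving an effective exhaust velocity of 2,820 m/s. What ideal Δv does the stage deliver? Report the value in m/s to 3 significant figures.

Δv ≈ 5900 m/s

Stage wet mass = m₀ − payload = 58,110 − 2,070 = 56,040 kg.
Stage dry mass = ε × stage wet mass = 0.091 × 56,040 = 5,099.64 kg.
Burnout mass m_f = stage dry + payload = 5,099.64 + 2,070 = 7,169.64 kg.
Δv = v_e · ln(58,110/7,169.64) = 2820.0 × ln(8.105) = 2820.0 × 2.0925 ≈ 5901 m/s.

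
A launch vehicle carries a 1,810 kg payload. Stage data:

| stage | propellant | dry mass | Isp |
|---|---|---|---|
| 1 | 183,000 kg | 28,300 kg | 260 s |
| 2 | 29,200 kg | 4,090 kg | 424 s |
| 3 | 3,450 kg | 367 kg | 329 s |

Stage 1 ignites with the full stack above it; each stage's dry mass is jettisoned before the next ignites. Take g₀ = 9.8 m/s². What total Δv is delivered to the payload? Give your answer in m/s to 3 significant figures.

Ignition mass of stage 1 = 183,000+28,300 + 29,200+4,090 + 3,450+367 + 1,810 = 250,217 kg.
Stage 1: m₀ = 250,217 kg, m_f = 250,217 − 183,000 = 67,217 kg; Δv = 260×9.8×ln(3.723) = 2548.0×1.3144 ≈ 3349 m/s.
Stage 2: m₀ = 38,917 kg, m_f = 38,917 − 29,200 = 9,717 kg; Δv = 424×9.8×ln(4.005) = 4155.2×1.3876 ≈ 5766 m/s.
Stage 3: m₀ = 5,627 kg, m_f = 5,627 − 3,450 = 2,177 kg; Δv = 329×9.8×ln(2.585) = 3224.2×0.9496 ≈ 3062 m/s.
Total Δv = 3349 + 5766 + 3062 = 12177 m/s.

Δv ≈ 12200 m/s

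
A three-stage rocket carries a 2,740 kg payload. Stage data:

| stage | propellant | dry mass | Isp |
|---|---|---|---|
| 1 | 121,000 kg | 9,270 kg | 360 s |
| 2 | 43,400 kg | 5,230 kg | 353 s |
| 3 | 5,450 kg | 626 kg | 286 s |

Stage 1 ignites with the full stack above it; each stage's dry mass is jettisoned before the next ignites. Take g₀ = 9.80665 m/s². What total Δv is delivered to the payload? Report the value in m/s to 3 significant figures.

Ignition mass of stage 1 = 121,000+9,270 + 43,400+5,230 + 5,450+626 + 2,740 = 187,716 kg.
Stage 1: m₀ = 187,716 kg, m_f = 187,716 − 121,000 = 66,716 kg; Δv = 360×9.80665×ln(2.814) = 3530.4×1.0345 ≈ 3652 m/s.
Stage 2: m₀ = 57,446 kg, m_f = 57,446 − 43,400 = 14,046 kg; Δv = 353×9.80665×ln(4.09) = 3461.7×1.4085 ≈ 4876 m/s.
Stage 3: m₀ = 8,816 kg, m_f = 8,816 − 5,450 = 3,366 kg; Δv = 286×9.80665×ln(2.619) = 2804.7×0.9628 ≈ 2700 m/s.
Total Δv = 3652 + 4876 + 2700 = 11228 m/s.

Δv ≈ 11200 m/s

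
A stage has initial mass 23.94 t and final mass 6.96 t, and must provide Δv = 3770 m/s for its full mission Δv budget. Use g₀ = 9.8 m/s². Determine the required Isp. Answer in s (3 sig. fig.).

Isp ≈ 311 s

ln(m₀/m_f) = ln(23940/6960) = ln(3.44) = 1.2354.
v_e = Δv / ln(m₀/m_f) = 3770 / 1.2354 = 3051.7 m/s.
Isp = v_e / g₀ = 3051.7 / 9.8 = 311.4 s.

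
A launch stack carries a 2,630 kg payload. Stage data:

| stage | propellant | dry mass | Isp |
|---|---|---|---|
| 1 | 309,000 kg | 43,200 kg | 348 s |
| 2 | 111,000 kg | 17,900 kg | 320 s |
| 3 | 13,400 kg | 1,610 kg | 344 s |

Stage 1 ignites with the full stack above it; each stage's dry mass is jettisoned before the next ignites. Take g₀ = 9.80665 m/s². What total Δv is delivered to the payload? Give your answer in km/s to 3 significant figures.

Ignition mass of stage 1 = 309,000+43,200 + 111,000+17,900 + 13,400+1,610 + 2,630 = 498,740 kg.
Stage 1: m₀ = 498,740 kg, m_f = 498,740 − 309,000 = 189,740 kg; Δv = 348×9.80665×ln(2.629) = 3412.7×0.9664 ≈ 3298 m/s.
Stage 2: m₀ = 146,540 kg, m_f = 146,540 − 111,000 = 35,540 kg; Δv = 320×9.80665×ln(4.123) = 3138.1×1.4166 ≈ 4446 m/s.
Stage 3: m₀ = 17,640 kg, m_f = 17,640 − 13,400 = 4,240 kg; Δv = 344×9.80665×ln(4.16) = 3373.5×1.4256 ≈ 4809 m/s.
Total Δv = 3298 + 4446 + 4809 = 12553 m/s.

Δv ≈ 12.6 km/s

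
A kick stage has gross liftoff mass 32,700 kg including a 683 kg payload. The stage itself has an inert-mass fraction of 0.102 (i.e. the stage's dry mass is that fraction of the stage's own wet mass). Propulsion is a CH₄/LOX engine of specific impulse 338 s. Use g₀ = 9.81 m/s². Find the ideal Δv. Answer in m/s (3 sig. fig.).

Stage wet mass = m₀ − payload = 32,700 − 683 = 32,017 kg.
Stage dry mass = ε × stage wet mass = 0.102 × 32,017 = 3,265.73 kg.
Burnout mass m_f = stage dry + payload = 3,265.73 + 683 = 3,948.73 kg.
v_e = Isp · g₀ = 338 × 9.81 = 3315.8 m/s.
Using Δv = v_e ln(m₀/m_f): Δv = v_e · ln(32,700/3,948.73) = 3315.8 × ln(8.281) = 3315.8 × 2.1140 ≈ 7009 m/s.

Δv ≈ 7010 m/s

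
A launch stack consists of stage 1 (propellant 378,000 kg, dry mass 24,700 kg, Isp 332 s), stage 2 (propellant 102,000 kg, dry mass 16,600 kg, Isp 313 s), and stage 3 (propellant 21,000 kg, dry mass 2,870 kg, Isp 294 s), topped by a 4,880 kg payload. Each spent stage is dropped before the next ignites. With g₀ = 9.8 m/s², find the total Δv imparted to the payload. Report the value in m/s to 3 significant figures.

Δv ≈ 11200 m/s

Ignition mass of stage 1 = 378,000+24,700 + 102,000+16,600 + 21,000+2,870 + 4,880 = 550,050 kg.
Stage 1: m₀ = 550,050 kg, m_f = 550,050 − 378,000 = 172,050 kg; Δv = 332×9.8×ln(3.197) = 3253.6×1.1622 ≈ 3781 m/s.
Stage 2: m₀ = 147,350 kg, m_f = 147,350 − 102,000 = 45,350 kg; Δv = 313×9.8×ln(3.249) = 3067.4×1.1784 ≈ 3615 m/s.
Stage 3: m₀ = 28,750 kg, m_f = 28,750 − 21,000 = 7,750 kg; Δv = 294×9.8×ln(3.71) = 2881.2×1.3109 ≈ 3777 m/s.
Total Δv = 3781 + 3615 + 3777 = 11173 m/s.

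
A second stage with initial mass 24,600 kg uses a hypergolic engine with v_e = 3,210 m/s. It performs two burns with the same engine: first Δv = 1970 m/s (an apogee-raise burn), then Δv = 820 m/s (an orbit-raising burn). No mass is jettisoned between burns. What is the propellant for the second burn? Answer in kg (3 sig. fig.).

After the first burn: m = 24600 × exp(−1970/3210.0) = 24600 × 0.54134 = 13,317 kg.
After the second burn: m = 13,317 × exp(−820/3210.0) = 13,317 × 0.77457 = 10,314.9 kg.
Second-burn propellant = 13,317 − 10,314.9 = 3,002.1 kg.

propellant for the second burn ≈ 3000 kg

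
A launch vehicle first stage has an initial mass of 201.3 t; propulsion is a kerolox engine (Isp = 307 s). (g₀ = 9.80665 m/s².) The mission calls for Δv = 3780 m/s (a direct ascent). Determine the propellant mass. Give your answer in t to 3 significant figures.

v_e = Isp · g₀ = 307 × 9.80665 = 3010.6 m/s.
m₀/m_f = exp(Δv / v_e) = exp(3780 / 3010.6) = exp(1.2555) = 3.5098.
m_f = 201.3 / 3.5098 = 57.3537 t, so propellant = m₀ − m_f = 201.3 − 57.3537 = 143.9463 t.

propellant mass ≈ 144 t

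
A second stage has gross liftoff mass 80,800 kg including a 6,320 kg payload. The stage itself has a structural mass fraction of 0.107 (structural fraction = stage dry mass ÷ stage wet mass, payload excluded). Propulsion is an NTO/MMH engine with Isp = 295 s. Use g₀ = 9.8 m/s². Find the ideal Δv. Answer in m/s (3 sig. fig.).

Stage wet mass = m₀ − payload = 80,800 − 6,320 = 74,480 kg.
Stage dry mass = ε × stage wet mass = 0.107 × 74,480 = 7,969.36 kg.
Burnout mass m_f = stage dry + payload = 7,969.36 + 6,320 = 14,289.36 kg.
v_e = Isp · g₀ = 295 × 9.8 = 2891.0 m/s.
Using Δv = v_e ln(m₀/m_f): Δv = v_e · ln(80,800/14,289.36) = 2891.0 × ln(5.655) = 2891.0 × 1.7325 ≈ 5009 m/s.

Δv ≈ 5010 m/s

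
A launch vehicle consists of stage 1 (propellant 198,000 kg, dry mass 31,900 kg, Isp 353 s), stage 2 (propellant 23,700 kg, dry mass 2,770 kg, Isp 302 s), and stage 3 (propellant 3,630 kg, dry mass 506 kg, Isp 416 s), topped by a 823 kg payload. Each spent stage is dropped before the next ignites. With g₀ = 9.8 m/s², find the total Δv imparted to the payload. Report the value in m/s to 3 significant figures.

Ignition mass of stage 1 = 198,000+31,900 + 23,700+2,770 + 3,630+506 + 823 = 261,329 kg.
Stage 1: m₀ = 261,329 kg, m_f = 261,329 − 198,000 = 63,329 kg; Δv = 353×9.8×ln(4.127) = 3459.4×1.4174 ≈ 4903 m/s.
Stage 2: m₀ = 31,429 kg, m_f = 31,429 − 23,700 = 7,729 kg; Δv = 302×9.8×ln(4.066) = 2959.6×1.4028 ≈ 4152 m/s.
Stage 3: m₀ = 4,959 kg, m_f = 4,959 − 3,630 = 1,329 kg; Δv = 416×9.8×ln(3.731) = 4076.8×1.3168 ≈ 5368 m/s.
Total Δv = 4903 + 4152 + 5368 = 14423 m/s.

Δv ≈ 14400 m/s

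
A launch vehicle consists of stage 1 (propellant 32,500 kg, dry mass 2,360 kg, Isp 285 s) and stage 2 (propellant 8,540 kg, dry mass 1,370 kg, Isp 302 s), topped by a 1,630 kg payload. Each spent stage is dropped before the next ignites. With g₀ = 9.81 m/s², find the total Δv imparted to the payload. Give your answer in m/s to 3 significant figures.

Δv ≈ 7360 m/s

Ignition mass of stage 1 = 32,500+2,360 + 8,540+1,370 + 1,630 = 46,400 kg.
Stage 1: m₀ = 46,400 kg, m_f = 46,400 − 32,500 = 13,900 kg; Δv = 285×9.81×ln(3.338) = 2795.9×1.2054 ≈ 3370 m/s.
Stage 2: m₀ = 11,540 kg, m_f = 11,540 − 8,540 = 3,000 kg; Δv = 302×9.81×ln(3.847) = 2962.6×1.3472 ≈ 3991 m/s.
Total Δv = 3370 + 3991 = 7361 m/s.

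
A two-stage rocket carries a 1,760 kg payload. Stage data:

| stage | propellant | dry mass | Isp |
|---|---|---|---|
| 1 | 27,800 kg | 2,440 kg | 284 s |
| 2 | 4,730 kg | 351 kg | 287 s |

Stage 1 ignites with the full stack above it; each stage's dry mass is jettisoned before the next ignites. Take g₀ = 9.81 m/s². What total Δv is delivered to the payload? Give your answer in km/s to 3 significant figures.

Δv ≈ 7.17 km/s

Ignition mass of stage 1 = 27,800+2,440 + 4,730+351 + 1,760 = 37,081 kg.
Stage 1: m₀ = 37,081 kg, m_f = 37,081 − 27,800 = 9,281 kg; Δv = 284×9.81×ln(3.995) = 2786.0×1.3851 ≈ 3859 m/s.
Stage 2: m₀ = 6,841 kg, m_f = 6,841 − 4,730 = 2,111 kg; Δv = 287×9.81×ln(3.241) = 2815.5×1.1758 ≈ 3310 m/s.
Total Δv = 3859 + 3310 = 7169 m/s.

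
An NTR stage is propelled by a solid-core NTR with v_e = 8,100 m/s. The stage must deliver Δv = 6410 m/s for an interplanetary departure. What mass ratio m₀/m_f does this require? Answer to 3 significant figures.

mass ratio ≈ 2.21

By the Tsiolkovsky rocket equation, m₀/m_f = exp(Δv / v_e) = exp(6410 / 8100.0) = exp(0.7914) = 2.2064.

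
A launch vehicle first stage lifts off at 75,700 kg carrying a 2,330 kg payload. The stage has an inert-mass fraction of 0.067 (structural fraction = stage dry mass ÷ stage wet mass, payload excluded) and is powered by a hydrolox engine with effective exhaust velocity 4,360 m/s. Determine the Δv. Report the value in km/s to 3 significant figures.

Stage wet mass = m₀ − payload = 75,700 − 2,330 = 73,370 kg.
Stage dry mass = ε × stage wet mass = 0.067 × 73,370 = 4,915.79 kg.
Burnout mass m_f = stage dry + payload = 4,915.79 + 2,330 = 7,245.79 kg.
Δv = v_e · ln(75,700/7,245.79) = 4360.0 × ln(10.45) = 4360.0 × 2.3464 ≈ 10230 m/s.

Δv ≈ 10.2 km/s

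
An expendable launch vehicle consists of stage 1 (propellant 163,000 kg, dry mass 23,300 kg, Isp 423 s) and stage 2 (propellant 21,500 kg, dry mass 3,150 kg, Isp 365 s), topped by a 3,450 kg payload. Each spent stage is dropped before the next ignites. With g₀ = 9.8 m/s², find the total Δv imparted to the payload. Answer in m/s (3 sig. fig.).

Δv ≈ 11100 m/s

Ignition mass of stage 1 = 163,000+23,300 + 21,500+3,150 + 3,450 = 214,400 kg.
Stage 1: m₀ = 214,400 kg, m_f = 214,400 − 163,000 = 51,400 kg; Δv = 423×9.8×ln(4.171) = 4145.4×1.4282 ≈ 5920 m/s.
Stage 2: m₀ = 28,100 kg, m_f = 28,100 − 21,500 = 6,600 kg; Δv = 365×9.8×ln(4.258) = 3577.0×1.4487 ≈ 5182 m/s.
Total Δv = 5920 + 5182 = 11102 m/s.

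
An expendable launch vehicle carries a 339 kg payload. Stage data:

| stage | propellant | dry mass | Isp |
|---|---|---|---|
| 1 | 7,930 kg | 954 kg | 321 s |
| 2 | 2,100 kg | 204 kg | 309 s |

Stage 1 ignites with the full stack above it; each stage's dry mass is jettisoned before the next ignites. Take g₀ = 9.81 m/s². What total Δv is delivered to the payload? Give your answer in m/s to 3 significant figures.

Ignition mass of stage 1 = 7,930+954 + 2,100+204 + 339 = 11,527 kg.
Stage 1: m₀ = 11,527 kg, m_f = 11,527 − 7,930 = 3,597 kg; Δv = 321×9.81×ln(3.205) = 3149.0×1.1646 ≈ 3667 m/s.
Stage 2: m₀ = 2,643 kg, m_f = 2,643 − 2,100 = 543 kg; Δv = 309×9.81×ln(4.867) = 3031.3×1.5826 ≈ 4797 m/s.
Total Δv = 3667 + 4797 = 8464 m/s.

Δv ≈ 8460 m/s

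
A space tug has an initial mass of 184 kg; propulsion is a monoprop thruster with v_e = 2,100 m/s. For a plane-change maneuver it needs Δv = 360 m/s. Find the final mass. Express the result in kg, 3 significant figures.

final mass ≈ 155 kg

m₀/m_f = exp(Δv / v_e) = exp(360 / 2100.0) = exp(0.1714) = 1.1870.
m_f = m₀ / 1.1870 = 184 / 1.1870 = 155.013 kg.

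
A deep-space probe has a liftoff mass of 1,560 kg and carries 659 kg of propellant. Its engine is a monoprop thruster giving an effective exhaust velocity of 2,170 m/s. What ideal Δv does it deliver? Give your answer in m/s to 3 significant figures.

Δv ≈ 1190 m/s

m_f = m₀ − m_prop = 1,560 − 659 = 901 kg.
Δv = v_e · ln(m₀/m_f) = 2170.0 × ln(1.731) = 2170.0 × 0.5489 ≈ 1191.2 m/s.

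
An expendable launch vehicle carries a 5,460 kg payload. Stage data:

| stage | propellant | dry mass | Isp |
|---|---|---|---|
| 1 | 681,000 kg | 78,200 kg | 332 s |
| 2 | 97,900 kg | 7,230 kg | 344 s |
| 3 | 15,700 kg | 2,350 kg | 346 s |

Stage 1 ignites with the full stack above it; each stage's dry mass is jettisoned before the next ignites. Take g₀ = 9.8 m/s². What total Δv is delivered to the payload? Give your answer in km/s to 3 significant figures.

Δv ≈ 13.3 km/s

Ignition mass of stage 1 = 681,000+78,200 + 97,900+7,230 + 15,700+2,350 + 5,460 = 887,840 kg.
Stage 1: m₀ = 887,840 kg, m_f = 887,840 − 681,000 = 206,840 kg; Δv = 332×9.8×ln(4.292) = 3253.6×1.4568 ≈ 4740 m/s.
Stage 2: m₀ = 128,640 kg, m_f = 128,640 − 97,900 = 30,740 kg; Δv = 344×9.8×ln(4.185) = 3371.2×1.4315 ≈ 4826 m/s.
Stage 3: m₀ = 23,510 kg, m_f = 23,510 − 15,700 = 7,810 kg; Δv = 346×9.8×ln(3.01) = 3390.8×1.1020 ≈ 3737 m/s.
Total Δv = 4740 + 4826 + 3737 = 13303 m/s.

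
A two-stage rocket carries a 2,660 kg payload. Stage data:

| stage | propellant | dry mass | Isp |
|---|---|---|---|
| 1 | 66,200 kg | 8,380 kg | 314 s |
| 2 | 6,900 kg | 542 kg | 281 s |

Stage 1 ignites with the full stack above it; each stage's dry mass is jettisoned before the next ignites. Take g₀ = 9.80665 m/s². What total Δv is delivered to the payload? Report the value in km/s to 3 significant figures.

Δv ≈ 7.85 km/s

Ignition mass of stage 1 = 66,200+8,380 + 6,900+542 + 2,660 = 84,682 kg.
Stage 1: m₀ = 84,682 kg, m_f = 84,682 − 66,200 = 18,482 kg; Δv = 314×9.80665×ln(4.582) = 3079.3×1.5221 ≈ 4687 m/s.
Stage 2: m₀ = 10,102 kg, m_f = 10,102 − 6,900 = 3,202 kg; Δv = 281×9.80665×ln(3.155) = 2755.7×1.1490 ≈ 3166 m/s.
Total Δv = 4687 + 3166 = 7853 m/s.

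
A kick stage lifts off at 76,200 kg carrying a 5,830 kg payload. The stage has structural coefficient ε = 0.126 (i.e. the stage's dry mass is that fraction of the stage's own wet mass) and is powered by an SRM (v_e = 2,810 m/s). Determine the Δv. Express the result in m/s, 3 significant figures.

Stage wet mass = m₀ − payload = 76,200 − 5,830 = 70,370 kg.
Stage dry mass = ε × stage wet mass = 0.126 × 70,370 = 8,866.62 kg.
Burnout mass m_f = stage dry + payload = 8,866.62 + 5,830 = 14,696.62 kg.
Δv = v_e · ln(76,200/14,696.62) = 2810.0 × ln(5.185) = 2810.0 × 1.6457 ≈ 4625 m/s.

Δv ≈ 4620 m/s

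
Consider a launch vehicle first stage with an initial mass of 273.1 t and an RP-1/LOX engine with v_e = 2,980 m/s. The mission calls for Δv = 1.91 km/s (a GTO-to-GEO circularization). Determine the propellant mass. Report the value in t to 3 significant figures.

m₀/m_f = exp(Δv / v_e) = exp(1910 / 2980.0) = exp(0.6409) = 1.8983.
m_f = 273.1 / 1.8983 = 143.866 t, so propellant = m₀ − m_f = 273.1 − 143.866 = 129.234 t.

propellant mass ≈ 129 t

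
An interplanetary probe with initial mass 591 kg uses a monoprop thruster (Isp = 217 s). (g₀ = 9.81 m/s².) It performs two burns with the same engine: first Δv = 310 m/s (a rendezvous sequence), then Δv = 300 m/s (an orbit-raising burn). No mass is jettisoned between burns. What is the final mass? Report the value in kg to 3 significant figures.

v_e = Isp · g₀ = 217 × 9.81 = 2128.8 m/s.
After the first burn: m = 591 × exp(−310/2128.8) = 591 × 0.86448 = 510.908 kg.
After the second burn: m = 510.908 × exp(−300/2128.8) = 510.908 × 0.86855 = 443.749 kg.

final mass ≈ 444 kg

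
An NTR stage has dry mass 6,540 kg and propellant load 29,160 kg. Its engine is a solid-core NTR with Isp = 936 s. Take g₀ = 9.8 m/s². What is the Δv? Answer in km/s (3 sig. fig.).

Δv ≈ 15.6 km/s

v_e = Isp · g₀ = 936 × 9.8 = 9172.8 m/s.
m₀ = m_dry + m_prop = 6,540 + 29,160 = 35,700 kg.
Rocket equation: Δv = v_e · ln(m₀/m_f) = 9172.8 × ln(5.459) = 9172.8 × 1.6972 ≈ 15568.2 m/s.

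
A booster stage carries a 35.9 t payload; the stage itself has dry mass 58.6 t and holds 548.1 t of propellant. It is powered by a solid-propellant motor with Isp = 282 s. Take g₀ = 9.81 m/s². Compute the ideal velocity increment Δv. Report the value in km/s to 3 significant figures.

Δv ≈ 5.30 km/s

v_e = Isp · g₀ = 282 × 9.81 = 2766.4 m/s.
m₀ = payload + dry + propellant = 35.9 + 58.6 + 548.1 = 642.6 t.
m_f = payload + dry = 35.9 + 58.6 = 94.5 t.
Using Δv = v_e ln(m₀/m_f): Δv = v_e · ln(m₀/m_f) = 2766.4 × ln(6.8) = 2766.4 × 1.9169 ≈ 5303.0 m/s.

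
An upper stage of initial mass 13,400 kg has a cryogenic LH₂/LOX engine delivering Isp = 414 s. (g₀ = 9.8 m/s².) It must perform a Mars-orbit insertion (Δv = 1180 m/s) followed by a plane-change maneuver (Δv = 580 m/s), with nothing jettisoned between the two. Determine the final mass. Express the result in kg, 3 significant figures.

v_e = Isp · g₀ = 414 × 9.8 = 4057.2 m/s.
After the first burn: m = 13400 × exp(−1180/4057.2) = 13400 × 0.74763 = 10,018.2 kg.
After the second burn: m = 10,018.2 × exp(−580/4057.2) = 10,018.2 × 0.86679 = 8,683.68 kg.

final mass ≈ 8680 kg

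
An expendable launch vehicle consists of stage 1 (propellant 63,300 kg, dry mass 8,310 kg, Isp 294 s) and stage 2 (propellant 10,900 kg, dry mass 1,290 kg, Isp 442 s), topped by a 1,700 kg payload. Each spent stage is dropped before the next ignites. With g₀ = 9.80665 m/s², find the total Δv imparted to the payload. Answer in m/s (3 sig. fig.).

Δv ≈ 10500 m/s

Ignition mass of stage 1 = 63,300+8,310 + 10,900+1,290 + 1,700 = 85,500 kg.
Stage 1: m₀ = 85,500 kg, m_f = 85,500 − 63,300 = 22,200 kg; Δv = 294×9.80665×ln(3.851) = 2883.2×1.3484 ≈ 3888 m/s.
Stage 2: m₀ = 13,890 kg, m_f = 13,890 − 10,900 = 2,990 kg; Δv = 442×9.80665×ln(4.645) = 4334.5×1.5359 ≈ 6657 m/s.
Total Δv = 3888 + 6657 = 10545 m/s.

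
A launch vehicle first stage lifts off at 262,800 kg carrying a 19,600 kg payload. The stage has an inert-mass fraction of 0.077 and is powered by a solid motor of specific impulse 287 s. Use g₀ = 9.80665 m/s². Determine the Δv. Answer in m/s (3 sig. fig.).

Stage wet mass = m₀ − payload = 262,800 − 19,600 = 243,200 kg.
Stage dry mass = ε × stage wet mass = 0.077 × 243,200 = 18,726.4 kg.
Burnout mass m_f = stage dry + payload = 18,726.4 + 19,600 = 38,326.4 kg.
v_e = Isp · g₀ = 287 × 9.80665 = 2814.5 m/s.
Rocket equation: Δv = v_e · ln(262,800/38,326.4) = 2814.5 × ln(6.857) = 2814.5 × 1.9253 ≈ 5419 m/s.

Δv ≈ 5420 m/s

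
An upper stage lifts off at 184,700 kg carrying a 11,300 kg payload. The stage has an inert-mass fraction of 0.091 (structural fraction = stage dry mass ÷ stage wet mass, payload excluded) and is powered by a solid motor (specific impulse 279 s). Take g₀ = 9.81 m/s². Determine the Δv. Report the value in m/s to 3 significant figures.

Δv ≈ 5250 m/s

Stage wet mass = m₀ − payload = 184,700 − 11,300 = 173,400 kg.
Stage dry mass = ε × stage wet mass = 0.091 × 173,400 = 15,779.4 kg.
Burnout mass m_f = stage dry + payload = 15,779.4 + 11,300 = 27,079.4 kg.
v_e = Isp · g₀ = 279 × 9.81 = 2737.0 m/s.
Using Δv = v_e ln(m₀/m_f): Δv = v_e · ln(184,700/27,079.4) = 2737.0 × ln(6.821) = 2737.0 × 1.9200 ≈ 5255 m/s.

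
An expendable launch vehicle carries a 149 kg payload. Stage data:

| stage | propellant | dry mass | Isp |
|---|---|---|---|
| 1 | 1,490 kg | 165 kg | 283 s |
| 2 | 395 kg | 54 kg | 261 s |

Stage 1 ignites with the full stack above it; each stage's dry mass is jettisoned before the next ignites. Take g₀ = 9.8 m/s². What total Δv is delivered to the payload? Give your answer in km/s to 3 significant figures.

Δv ≈ 5.77 km/s

Ignition mass of stage 1 = 1,490+165 + 395+54 + 149 = 2,253 kg.
Stage 1: m₀ = 2,253 kg, m_f = 2,253 − 1,490 = 763 kg; Δv = 283×9.8×ln(2.953) = 2773.4×1.0828 ≈ 3003 m/s.
Stage 2: m₀ = 598 kg, m_f = 598 − 395 = 203 kg; Δv = 261×9.8×ln(2.946) = 2557.8×1.0804 ≈ 2763 m/s.
Total Δv = 3003 + 2763 = 5766 m/s.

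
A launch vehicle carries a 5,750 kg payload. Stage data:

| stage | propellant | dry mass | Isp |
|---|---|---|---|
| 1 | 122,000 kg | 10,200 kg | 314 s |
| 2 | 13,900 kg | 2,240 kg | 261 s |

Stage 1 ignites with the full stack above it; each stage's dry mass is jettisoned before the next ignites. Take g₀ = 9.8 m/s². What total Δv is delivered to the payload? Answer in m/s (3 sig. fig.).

Δv ≈ 7410 m/s

Ignition mass of stage 1 = 122,000+10,200 + 13,900+2,240 + 5,750 = 154,090 kg.
Stage 1: m₀ = 154,090 kg, m_f = 154,090 − 122,000 = 32,090 kg; Δv = 314×9.8×ln(4.802) = 3077.2×1.5690 ≈ 4828 m/s.
Stage 2: m₀ = 21,890 kg, m_f = 21,890 − 13,900 = 7,990 kg; Δv = 261×9.8×ln(2.74) = 2557.8×1.0078 ≈ 2578 m/s.
Total Δv = 4828 + 2578 = 7406 m/s.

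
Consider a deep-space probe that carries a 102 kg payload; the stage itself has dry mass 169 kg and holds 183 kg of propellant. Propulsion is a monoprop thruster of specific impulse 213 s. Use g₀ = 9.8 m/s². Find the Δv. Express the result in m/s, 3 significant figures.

Δv ≈ 1080 m/s

v_e = Isp · g₀ = 213 × 9.8 = 2087.4 m/s.
m₀ = payload + dry + propellant = 102 + 169 + 183 = 454 kg.
m_f = payload + dry = 102 + 169 = 271 kg.
By the Tsiolkovsky rocket equation, Δv = v_e · ln(m₀/m_f) = 2087.4 × ln(1.675) = 2087.4 × 0.5160 ≈ 1077.1 m/s.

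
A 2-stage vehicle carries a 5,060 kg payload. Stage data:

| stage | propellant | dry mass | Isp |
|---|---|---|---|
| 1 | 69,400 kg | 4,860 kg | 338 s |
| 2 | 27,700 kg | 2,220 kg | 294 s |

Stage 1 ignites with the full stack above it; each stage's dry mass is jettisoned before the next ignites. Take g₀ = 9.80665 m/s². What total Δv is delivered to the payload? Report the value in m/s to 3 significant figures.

Δv ≈ 7870 m/s

Ignition mass of stage 1 = 69,400+4,860 + 27,700+2,220 + 5,060 = 109,240 kg.
Stage 1: m₀ = 109,240 kg, m_f = 109,240 − 69,400 = 39,840 kg; Δv = 338×9.80665×ln(2.742) = 3314.6×1.0087 ≈ 3343 m/s.
Stage 2: m₀ = 34,980 kg, m_f = 34,980 − 27,700 = 7,280 kg; Δv = 294×9.80665×ln(4.805) = 2883.2×1.5696 ≈ 4526 m/s.
Total Δv = 3343 + 4526 = 7869 m/s.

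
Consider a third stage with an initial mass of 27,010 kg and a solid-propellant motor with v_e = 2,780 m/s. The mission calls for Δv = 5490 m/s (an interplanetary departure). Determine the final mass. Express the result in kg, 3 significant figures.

final mass ≈ 3750 kg

m₀/m_f = exp(Δv / v_e) = exp(5490 / 2780.0) = exp(1.9748) = 7.2053.
m_f = m₀ / 7.2053 = 27,010 / 7.2053 = 3,748.63 kg.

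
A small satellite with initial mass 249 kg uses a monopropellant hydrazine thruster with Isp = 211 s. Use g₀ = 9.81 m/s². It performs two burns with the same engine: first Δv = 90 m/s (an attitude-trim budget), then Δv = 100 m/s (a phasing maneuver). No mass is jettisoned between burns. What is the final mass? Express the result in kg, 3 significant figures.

final mass ≈ 227 kg

v_e = Isp · g₀ = 211 × 9.81 = 2069.9 m/s.
After the first burn: m = 249 × exp(−90/2069.9) = 249 × 0.95745 = 238.405 kg.
After the second burn: m = 238.405 × exp(−100/2069.9) = 238.405 × 0.95284 = 227.162 kg.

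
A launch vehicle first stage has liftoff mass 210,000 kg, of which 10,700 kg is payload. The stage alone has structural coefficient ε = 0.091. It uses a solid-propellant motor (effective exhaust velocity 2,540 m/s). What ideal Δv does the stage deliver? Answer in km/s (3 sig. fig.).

Δv ≈ 5.04 km/s

Stage wet mass = m₀ − payload = 210,000 − 10,700 = 199,300 kg.
Stage dry mass = ε × stage wet mass = 0.091 × 199,300 = 18,136.3 kg.
Burnout mass m_f = stage dry + payload = 18,136.3 + 10,700 = 28,836.3 kg.
Δv = v_e · ln(210,000/28,836.3) = 2540.0 × ln(7.282) = 2540.0 × 1.9855 ≈ 5043 m/s.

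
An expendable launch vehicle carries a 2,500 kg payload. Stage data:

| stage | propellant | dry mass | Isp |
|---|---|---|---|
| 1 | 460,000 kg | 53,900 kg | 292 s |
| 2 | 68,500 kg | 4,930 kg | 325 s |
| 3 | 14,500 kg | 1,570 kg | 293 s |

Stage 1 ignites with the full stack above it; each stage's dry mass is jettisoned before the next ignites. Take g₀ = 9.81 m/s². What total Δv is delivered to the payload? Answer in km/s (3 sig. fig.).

Ignition mass of stage 1 = 460,000+53,900 + 68,500+4,930 + 14,500+1,570 + 2,500 = 605,900 kg.
Stage 1: m₀ = 605,900 kg, m_f = 605,900 − 460,000 = 145,900 kg; Δv = 292×9.81×ln(4.153) = 2864.5×1.4238 ≈ 4078 m/s.
Stage 2: m₀ = 92,000 kg, m_f = 92,000 − 68,500 = 23,500 kg; Δv = 325×9.81×ln(3.915) = 3188.2×1.3648 ≈ 4351 m/s.
Stage 3: m₀ = 18,570 kg, m_f = 18,570 − 14,500 = 4,070 kg; Δv = 293×9.81×ln(4.563) = 2874.3×1.5179 ≈ 4363 m/s.
Total Δv = 4078 + 4351 + 4363 = 12792 m/s.

Δv ≈ 12.8 km/s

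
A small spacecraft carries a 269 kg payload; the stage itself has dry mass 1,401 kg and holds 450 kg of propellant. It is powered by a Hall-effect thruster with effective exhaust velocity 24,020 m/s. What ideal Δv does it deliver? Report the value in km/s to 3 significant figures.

Δv ≈ 5.73 km/s

m₀ = payload + dry + propellant = 269 + 1,401 + 450 = 2,120 kg.
m_f = payload + dry = 269 + 1,401 = 1,670 kg.
By the Tsiolkovsky rocket equation, Δv = v_e · ln(m₀/m_f) = 24020.0 × ln(1.269) = 24020.0 × 0.2386 ≈ 5731.0 m/s.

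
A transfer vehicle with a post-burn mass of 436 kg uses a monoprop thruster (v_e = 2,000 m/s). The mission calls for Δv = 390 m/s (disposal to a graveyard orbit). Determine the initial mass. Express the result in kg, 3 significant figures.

initial mass ≈ 530 kg

m₀/m_f = exp(Δv / v_e) = exp(390 / 2000.0) = exp(0.1950) = 1.2153.
m₀ = m_f × 1.2153 = 436 × 1.2153 = 529.871 kg.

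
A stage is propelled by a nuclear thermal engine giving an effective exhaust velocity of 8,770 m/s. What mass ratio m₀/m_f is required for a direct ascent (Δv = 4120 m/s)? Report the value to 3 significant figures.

m₀/m_f = exp(Δv / v_e) = exp(4120 / 8770.0) = exp(0.4698) = 1.5996.

mass ratio ≈ 1.60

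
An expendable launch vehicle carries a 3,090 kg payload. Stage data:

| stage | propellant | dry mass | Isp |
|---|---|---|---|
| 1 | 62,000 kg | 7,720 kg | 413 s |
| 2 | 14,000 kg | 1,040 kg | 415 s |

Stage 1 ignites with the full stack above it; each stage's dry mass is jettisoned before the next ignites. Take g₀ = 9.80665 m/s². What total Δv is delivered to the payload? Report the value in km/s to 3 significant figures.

Δv ≈ 11.0 km/s

Ignition mass of stage 1 = 62,000+7,720 + 14,000+1,040 + 3,090 = 87,850 kg.
Stage 1: m₀ = 87,850 kg, m_f = 87,850 − 62,000 = 25,850 kg; Δv = 413×9.80665×ln(3.398) = 4050.1×1.2233 ≈ 4955 m/s.
Stage 2: m₀ = 18,130 kg, m_f = 18,130 − 14,000 = 4,130 kg; Δv = 415×9.80665×ln(4.39) = 4069.8×1.4793 ≈ 6020 m/s.
Total Δv = 4955 + 6020 = 10975 m/s.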